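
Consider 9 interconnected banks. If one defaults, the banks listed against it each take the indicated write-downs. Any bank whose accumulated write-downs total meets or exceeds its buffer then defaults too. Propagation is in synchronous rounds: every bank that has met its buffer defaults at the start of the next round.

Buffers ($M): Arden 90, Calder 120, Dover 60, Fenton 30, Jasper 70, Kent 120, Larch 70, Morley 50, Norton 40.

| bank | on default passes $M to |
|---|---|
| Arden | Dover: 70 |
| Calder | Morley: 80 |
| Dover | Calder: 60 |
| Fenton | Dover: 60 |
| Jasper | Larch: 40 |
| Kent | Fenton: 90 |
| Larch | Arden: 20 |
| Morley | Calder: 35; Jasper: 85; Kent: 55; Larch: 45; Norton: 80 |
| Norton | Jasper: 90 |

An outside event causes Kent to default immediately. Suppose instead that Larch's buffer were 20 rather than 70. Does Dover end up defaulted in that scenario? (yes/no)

With Larch's buffer at 20:
Round 1 — Kent defaults (initial).
  Fenton: +90 → 90 ≥ 30
Round 2 — Fenton defaults.
  Dover: +60 → 60 ≥ 60
Round 3 — Dover defaults.
  Calder: +60 → 60 < 120
No further defaults.

yes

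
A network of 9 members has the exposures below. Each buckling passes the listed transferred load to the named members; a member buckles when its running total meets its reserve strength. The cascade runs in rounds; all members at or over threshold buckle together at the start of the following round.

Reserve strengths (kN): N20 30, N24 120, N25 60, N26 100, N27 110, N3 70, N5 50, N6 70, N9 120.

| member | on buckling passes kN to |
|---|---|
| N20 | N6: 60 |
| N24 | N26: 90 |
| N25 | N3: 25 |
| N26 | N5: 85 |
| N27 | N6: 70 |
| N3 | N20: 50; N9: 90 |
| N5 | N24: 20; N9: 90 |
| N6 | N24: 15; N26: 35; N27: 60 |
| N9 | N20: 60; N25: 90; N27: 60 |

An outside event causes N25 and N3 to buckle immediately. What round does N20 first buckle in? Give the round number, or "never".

Round 1 — N25, N3 buckle (initial).
  N20: +50 → 50 ≥ 30
  N9: +90 → 90 < 120
Round 2 — N20 buckles.
  N6: +60 → 60 < 70
No further bucklings.

2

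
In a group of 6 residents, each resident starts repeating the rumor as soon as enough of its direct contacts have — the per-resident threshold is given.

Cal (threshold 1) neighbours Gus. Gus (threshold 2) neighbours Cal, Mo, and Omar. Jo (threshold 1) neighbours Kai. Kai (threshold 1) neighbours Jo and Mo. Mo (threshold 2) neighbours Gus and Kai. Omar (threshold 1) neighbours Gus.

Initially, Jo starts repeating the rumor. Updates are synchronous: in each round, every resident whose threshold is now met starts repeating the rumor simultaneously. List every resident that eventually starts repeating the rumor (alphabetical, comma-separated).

Round 1 — Jo starts repeating the rumor (initial).
Round 2 — checking thresholds:
  Kai: 1 of 2 neighbours ≥ 1, starts repeating the rumor.
Round 3 — no new spreads; cascade stops.

Jo, Kai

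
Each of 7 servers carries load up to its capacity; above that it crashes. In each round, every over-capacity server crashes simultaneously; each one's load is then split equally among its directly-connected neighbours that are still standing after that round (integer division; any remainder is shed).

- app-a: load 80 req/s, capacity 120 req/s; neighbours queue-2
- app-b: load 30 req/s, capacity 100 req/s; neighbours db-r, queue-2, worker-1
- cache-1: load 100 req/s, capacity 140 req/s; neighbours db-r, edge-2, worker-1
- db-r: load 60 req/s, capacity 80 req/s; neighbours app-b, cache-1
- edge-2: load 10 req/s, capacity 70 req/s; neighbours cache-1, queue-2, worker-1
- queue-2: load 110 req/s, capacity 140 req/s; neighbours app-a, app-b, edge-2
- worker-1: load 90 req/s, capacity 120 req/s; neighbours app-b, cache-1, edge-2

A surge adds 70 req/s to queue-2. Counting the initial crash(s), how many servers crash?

2

Round 1 — queue-2 at 180 > 140. queue-2 crashes.
  queue-2 sheds 180 req/s to app-a, app-b, edge-2: 60 each.
    app-a: 80+60 = 140 > 120
    app-b: 30+60 = 90 ≤ 100
    edge-2: 10+60 = 70 ≤ 70
Round 2 — app-a crashes.
  app-a sheds 140 req/s: no online neighbours, lost.
No further crashes.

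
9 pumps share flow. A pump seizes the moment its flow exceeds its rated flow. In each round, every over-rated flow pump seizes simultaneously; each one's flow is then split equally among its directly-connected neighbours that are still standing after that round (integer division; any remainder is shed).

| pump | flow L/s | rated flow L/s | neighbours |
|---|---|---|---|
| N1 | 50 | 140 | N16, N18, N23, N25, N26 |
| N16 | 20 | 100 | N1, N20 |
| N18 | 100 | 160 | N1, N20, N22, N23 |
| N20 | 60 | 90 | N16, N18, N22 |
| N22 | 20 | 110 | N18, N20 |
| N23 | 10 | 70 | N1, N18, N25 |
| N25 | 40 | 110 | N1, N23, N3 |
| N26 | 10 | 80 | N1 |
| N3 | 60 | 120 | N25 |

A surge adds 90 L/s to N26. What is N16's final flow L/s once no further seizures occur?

57

Round 1 — N26 at 100 > 80. N26 seizes.
  N26 sheds 100 L/s to N1: 100 each.
    N1: 50+100 = 150 > 140
Round 2 — N1 seizes.
  N1 sheds 150 L/s to N16, N18, N23, N25: 37 each (2 lost).
    N16: 20+37 = 57 ≤ 100
    N18: 100+37 = 137 ≤ 160
    N23: 10+37 = 47 ≤ 70
    N25: 40+37 = 77 ≤ 110
No further seizures.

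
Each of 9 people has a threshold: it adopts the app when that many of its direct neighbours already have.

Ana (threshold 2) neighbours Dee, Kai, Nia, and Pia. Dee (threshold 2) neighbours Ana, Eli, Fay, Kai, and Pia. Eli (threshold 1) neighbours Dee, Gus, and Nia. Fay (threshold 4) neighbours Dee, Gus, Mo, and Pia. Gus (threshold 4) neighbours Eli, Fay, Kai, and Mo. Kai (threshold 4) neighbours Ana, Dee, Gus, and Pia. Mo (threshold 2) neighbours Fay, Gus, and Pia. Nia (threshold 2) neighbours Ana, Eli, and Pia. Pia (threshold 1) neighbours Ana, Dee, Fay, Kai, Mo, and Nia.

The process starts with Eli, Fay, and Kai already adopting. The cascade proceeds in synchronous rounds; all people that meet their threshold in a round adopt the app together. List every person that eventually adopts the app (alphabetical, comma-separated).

Round 1 — Eli, Fay, Kai adopt the app (initial).
Round 2 — checking thresholds:
  Ana: 1 of 4 neighbours < 2, not yet.
  Dee: 3 of 5 neighbours ≥ 2, adopts the app.
  Gus: 3 of 4 neighbours < 4, not yet.
  Mo: 1 of 3 neighbours < 2, not yet.
  Nia: 1 of 3 neighbours < 2, not yet.
  Pia: 2 of 6 neighbours ≥ 1, adopts the app.
Round 3 — checking thresholds:
  Ana: 3 of 4 neighbours ≥ 2, adopts the app.
  Gus: 3 of 4 neighbours < 4, not yet.
  Mo: 2 of 3 neighbours ≥ 2, adopts the app.
  Nia: 2 of 3 neighbours ≥ 2, adopts the app.
Round 4 — checking thresholds:
  Gus: 4 of 4 neighbours ≥ 4, adopts the app.
Round 5 — no new adoptions; cascade stops.

Ana, Dee, Eli, Fay, Gus, Kai, Mo, Nia, Pia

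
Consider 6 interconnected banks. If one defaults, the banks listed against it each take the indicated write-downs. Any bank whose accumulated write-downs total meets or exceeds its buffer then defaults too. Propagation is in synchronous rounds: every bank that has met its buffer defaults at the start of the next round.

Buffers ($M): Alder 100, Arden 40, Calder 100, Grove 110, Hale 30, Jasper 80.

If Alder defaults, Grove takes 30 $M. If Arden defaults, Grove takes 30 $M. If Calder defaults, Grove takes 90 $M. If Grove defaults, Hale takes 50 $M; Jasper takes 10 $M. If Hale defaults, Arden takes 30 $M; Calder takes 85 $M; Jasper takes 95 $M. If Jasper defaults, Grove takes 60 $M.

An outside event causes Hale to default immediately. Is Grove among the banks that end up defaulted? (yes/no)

Round 1 — Hale defaults (initial).
  Arden: +30 → 30 < 40
  Calder: +85 → 85 < 100
  Jasper: +95 → 95 ≥ 80
Round 2 — Jasper defaults.
  Grove: +60 → 60 < 110
No further defaults.

no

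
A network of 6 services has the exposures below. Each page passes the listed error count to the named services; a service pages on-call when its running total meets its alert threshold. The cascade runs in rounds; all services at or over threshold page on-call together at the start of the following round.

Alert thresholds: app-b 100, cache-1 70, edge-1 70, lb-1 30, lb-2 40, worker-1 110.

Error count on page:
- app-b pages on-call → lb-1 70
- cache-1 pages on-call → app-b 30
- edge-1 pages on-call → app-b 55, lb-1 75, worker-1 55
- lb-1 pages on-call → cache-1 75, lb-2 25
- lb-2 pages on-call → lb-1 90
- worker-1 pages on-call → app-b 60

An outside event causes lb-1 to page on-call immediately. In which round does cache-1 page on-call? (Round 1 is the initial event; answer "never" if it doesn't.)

Round 1 — lb-1 pages on-call (initial).
  cache-1: +75 → 75 ≥ 70
  lb-2: +25 → 25 < 40
Round 2 — cache-1 pages on-call.
  app-b: +30 → 30 < 100
No further pages.

2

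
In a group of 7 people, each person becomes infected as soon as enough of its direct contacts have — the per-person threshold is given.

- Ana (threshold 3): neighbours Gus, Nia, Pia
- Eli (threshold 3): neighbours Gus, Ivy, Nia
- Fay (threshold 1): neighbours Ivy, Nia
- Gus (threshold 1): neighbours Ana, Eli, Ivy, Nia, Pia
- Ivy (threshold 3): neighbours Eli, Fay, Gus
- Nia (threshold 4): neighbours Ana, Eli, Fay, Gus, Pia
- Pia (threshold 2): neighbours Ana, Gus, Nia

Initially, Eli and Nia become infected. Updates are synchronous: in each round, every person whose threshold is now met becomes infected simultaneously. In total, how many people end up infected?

7

Round 1 — Eli, Nia become infected (initial).
Round 2 — checking thresholds:
  Ana: 1 of 3 neighbours < 3, below threshold.
  Fay: 1 of 2 neighbours ≥ 1, becomes infected.
  Gus: 2 of 5 neighbours ≥ 1, becomes infected.
  Ivy: 1 of 3 neighbours < 3, below threshold.
  Pia: 1 of 3 neighbours < 2, below threshold.
Round 3 — checking thresholds:
  Ana: 2 of 3 neighbours < 3, below threshold.
  Ivy: 3 of 3 neighbours ≥ 3, becomes infected.
  Pia: 2 of 3 neighbours ≥ 2, becomes infected.
Round 4 — checking thresholds:
  Ana: 3 of 3 neighbours ≥ 3, becomes infected.
Round 5 — no new infections; cascade stops.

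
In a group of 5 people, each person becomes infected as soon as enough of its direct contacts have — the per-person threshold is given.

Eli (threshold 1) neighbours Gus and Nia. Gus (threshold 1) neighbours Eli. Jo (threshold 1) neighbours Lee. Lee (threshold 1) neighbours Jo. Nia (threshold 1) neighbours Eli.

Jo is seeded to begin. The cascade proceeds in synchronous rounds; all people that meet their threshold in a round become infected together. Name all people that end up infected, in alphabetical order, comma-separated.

Jo, Lee

Round 1 — Jo becomes infected (initial).
Round 2 — checking thresholds:
  Lee: 1 of 1 neighbours ≥ 1, becomes infected.
Round 3 — no new infections; cascade stops.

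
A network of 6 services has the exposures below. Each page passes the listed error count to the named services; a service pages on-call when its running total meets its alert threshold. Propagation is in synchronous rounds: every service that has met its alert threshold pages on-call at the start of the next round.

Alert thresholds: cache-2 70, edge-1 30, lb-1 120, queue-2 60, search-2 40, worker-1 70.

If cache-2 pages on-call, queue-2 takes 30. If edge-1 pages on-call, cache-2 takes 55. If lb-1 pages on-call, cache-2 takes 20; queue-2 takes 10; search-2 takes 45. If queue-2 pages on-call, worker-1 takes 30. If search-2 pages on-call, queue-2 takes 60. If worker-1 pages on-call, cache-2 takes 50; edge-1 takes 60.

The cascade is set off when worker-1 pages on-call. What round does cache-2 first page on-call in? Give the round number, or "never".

3

Round 1 — worker-1 pages on-call (initial).
  cache-2: +50 → 50 < 70
  edge-1: +60 → 60 ≥ 30
Round 2 — edge-1 pages on-call.
  cache-2: +55 → 105 ≥ 70
Round 3 — cache-2 pages on-call.
  queue-2: +30 → 30 < 60
No further pages.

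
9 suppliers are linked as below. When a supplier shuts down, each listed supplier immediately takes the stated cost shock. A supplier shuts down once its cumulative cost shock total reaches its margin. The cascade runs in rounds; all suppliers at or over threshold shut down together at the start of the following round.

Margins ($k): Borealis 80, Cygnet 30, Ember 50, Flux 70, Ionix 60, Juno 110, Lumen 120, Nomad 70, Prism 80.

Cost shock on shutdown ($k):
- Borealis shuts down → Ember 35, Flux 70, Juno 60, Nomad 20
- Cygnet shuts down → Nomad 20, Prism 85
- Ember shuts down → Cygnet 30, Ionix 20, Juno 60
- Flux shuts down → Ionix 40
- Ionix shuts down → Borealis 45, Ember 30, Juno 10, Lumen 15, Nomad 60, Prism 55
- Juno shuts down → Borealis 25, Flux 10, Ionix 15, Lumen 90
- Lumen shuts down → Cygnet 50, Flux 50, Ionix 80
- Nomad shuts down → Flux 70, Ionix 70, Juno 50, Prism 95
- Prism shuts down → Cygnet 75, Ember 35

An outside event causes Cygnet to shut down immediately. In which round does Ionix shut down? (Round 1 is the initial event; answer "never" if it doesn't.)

never

Round 1 — Cygnet shuts down (initial).
  Nomad: +20 → 20 < 70
  Prism: +85 → 85 ≥ 80
Round 2 — Prism shuts down.
  Ember: +35 → 35 < 50
No further shutdowns.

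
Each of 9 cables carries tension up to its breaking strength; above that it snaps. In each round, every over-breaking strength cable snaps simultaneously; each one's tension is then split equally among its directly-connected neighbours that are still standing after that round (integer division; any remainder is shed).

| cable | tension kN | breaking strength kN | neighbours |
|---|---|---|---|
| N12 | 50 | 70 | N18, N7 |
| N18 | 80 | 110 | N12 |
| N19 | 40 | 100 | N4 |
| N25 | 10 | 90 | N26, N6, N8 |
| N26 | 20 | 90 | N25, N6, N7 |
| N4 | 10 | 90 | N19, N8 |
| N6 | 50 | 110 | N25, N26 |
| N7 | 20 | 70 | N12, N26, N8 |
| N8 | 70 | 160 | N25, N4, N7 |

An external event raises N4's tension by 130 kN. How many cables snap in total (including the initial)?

2

Round 1 — N4 at 140 > 90. N4 snaps.
  N4 sheds 140 kN to N19, N8: 70 each.
    N19: 40+70 = 110 > 100
    N8: 70+70 = 140 ≤ 160
Round 2 — N19 snaps.
  N19 sheds 110 kN: no online neighbours, lost.
No further breaks.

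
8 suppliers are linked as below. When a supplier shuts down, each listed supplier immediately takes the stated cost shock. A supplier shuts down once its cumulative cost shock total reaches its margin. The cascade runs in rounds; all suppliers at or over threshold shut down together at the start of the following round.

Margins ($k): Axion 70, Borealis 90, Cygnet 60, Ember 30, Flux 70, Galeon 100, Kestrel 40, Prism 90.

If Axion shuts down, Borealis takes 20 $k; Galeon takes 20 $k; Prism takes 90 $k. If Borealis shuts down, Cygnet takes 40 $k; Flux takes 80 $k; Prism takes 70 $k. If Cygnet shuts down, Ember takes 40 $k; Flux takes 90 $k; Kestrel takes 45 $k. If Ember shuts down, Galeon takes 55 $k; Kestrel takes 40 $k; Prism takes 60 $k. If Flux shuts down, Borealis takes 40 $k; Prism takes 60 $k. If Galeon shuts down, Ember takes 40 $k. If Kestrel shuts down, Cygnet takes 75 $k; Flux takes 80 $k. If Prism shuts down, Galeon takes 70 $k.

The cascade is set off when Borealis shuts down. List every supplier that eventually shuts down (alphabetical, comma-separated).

Round 1 — Borealis shuts down (initial).
  Cygnet: +40 → 40 < 60
  Flux: +80 → 80 ≥ 70
  Prism: +70 → 70 < 90
Round 2 — Flux shuts down.
  Prism: +60 → 130 ≥ 90
Round 3 — Prism shuts down.
  Galeon: +70 → 70 < 100
No further shutdowns.

Borealis, Flux, Prism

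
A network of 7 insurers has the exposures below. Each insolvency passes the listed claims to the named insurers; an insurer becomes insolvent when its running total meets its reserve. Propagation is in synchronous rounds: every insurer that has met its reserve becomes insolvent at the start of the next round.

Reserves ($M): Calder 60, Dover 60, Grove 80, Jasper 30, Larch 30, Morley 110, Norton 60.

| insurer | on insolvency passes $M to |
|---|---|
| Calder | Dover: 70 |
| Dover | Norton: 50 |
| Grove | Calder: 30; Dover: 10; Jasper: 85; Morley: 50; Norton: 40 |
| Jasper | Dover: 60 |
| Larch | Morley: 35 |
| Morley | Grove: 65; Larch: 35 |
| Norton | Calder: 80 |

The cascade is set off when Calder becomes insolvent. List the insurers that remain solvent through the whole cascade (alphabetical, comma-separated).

Grove, Jasper, Larch, Morley, Norton

Round 1 — Calder becomes insolvent (initial).
  Dover: +70 → 70 ≥ 60
Round 2 — Dover becomes insolvent.
  Norton: +50 → 50 < 60
No further insolvencies.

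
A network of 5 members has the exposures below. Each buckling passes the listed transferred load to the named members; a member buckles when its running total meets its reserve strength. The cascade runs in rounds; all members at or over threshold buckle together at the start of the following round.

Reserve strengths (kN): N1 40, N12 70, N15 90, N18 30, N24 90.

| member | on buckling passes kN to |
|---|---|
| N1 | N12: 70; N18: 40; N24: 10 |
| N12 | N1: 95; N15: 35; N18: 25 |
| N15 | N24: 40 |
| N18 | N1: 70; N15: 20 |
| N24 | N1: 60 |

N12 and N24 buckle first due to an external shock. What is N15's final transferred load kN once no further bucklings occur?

55

Round 1 — N12, N24 buckle (initial).
  N1: +95+60 → 155 ≥ 40
  N15: +35 → 35 < 90
  N18: +25 → 25 < 30
Round 2 — N1 buckles.
  N18: +40 → 65 ≥ 30
Round 3 — N18 buckles.
  N15: +20 → 55 < 90
No further bucklings.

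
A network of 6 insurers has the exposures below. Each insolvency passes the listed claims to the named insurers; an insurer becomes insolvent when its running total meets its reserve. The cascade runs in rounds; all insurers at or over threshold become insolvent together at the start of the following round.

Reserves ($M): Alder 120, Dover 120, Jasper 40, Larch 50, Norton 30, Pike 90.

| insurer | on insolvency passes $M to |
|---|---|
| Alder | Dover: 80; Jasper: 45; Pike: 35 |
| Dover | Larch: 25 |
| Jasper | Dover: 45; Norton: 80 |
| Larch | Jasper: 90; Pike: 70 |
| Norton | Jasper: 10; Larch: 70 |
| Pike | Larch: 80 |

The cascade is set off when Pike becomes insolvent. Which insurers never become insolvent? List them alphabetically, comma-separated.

Alder, Dover

Round 1 — Pike becomes insolvent (initial).
  Larch: +80 → 80 ≥ 50
Round 2 — Larch becomes insolvent.
  Jasper: +90 → 90 ≥ 40
Round 3 — Jasper becomes insolvent.
  Dover: +45 → 45 < 120
  Norton: +80 → 80 ≥ 30
Round 4 — Norton becomes insolvent.
No further insolvencies.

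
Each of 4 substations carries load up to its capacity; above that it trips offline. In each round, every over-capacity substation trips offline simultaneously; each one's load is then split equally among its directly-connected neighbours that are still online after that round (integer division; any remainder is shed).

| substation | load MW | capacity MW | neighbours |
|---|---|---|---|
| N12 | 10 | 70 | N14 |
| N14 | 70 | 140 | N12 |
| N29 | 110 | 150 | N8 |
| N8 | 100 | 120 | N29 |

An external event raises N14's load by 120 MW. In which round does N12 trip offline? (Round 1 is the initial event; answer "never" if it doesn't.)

Round 1 — N14 at 190 > 140. N14 trips offline.
  N14 sheds 190 MW to N12: 190 each.
    N12: 10+190 = 200 > 70
Round 2 — N12 trips offline.
  N12 sheds 200 MW: no online neighbours, lost.
No further trips.

2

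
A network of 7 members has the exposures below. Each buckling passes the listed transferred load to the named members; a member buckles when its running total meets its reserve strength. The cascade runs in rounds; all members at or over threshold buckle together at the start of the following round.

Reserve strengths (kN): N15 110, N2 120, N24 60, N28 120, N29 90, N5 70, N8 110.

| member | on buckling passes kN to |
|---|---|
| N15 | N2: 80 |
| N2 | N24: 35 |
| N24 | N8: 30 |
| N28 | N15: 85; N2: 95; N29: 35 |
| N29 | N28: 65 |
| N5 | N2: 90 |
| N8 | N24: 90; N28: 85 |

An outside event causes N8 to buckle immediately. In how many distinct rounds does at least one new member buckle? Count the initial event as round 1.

2

Round 1 — N8 buckles (initial).
  N24: +90 → 90 ≥ 60
  N28: +85 → 85 < 120
Round 2 — N24 buckles.
No further bucklings.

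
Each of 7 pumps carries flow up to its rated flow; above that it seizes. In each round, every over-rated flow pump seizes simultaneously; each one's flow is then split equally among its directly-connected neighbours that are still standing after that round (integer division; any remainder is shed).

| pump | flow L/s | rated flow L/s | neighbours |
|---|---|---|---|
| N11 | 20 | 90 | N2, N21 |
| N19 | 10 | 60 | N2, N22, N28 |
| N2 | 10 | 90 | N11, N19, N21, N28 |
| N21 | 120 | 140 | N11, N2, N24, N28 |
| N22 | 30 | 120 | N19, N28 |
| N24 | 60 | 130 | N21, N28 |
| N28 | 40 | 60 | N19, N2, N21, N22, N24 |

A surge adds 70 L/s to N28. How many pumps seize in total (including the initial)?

2

Round 1 — N28 at 110 > 60. N28 seizes.
  N28 sheds 110 L/s to N19, N2, N21, N22, N24: 22 each.
    N19: 10+22 = 32 ≤ 60
    N2: 10+22 = 32 ≤ 90
    N21: 120+22 = 142 > 140
    N22: 30+22 = 52 ≤ 120
    N24: 60+22 = 82 ≤ 130
Round 2 — N21 seizes.
  N21 sheds 142 L/s to N11, N2, N24: 47 each (1 lost).
    N11: 20+47 = 67 ≤ 90
    N2: 32+47 = 79 ≤ 90
    N24: 82+47 = 129 ≤ 130
No further seizures.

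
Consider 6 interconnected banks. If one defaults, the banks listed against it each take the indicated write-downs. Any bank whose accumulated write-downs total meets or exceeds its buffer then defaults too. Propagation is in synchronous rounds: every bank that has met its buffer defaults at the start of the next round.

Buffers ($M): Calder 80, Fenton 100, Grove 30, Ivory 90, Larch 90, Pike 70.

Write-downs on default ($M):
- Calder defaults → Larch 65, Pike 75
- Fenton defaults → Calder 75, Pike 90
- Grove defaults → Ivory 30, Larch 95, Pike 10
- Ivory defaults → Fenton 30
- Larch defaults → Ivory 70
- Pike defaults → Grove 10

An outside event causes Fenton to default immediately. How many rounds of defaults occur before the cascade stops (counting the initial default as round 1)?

Round 1 — Fenton defaults (initial).
  Calder: +75 → 75 < 80
  Pike: +90 → 90 ≥ 70
Round 2 — Pike defaults.
  Grove: +10 → 10 < 30
No further defaults.

2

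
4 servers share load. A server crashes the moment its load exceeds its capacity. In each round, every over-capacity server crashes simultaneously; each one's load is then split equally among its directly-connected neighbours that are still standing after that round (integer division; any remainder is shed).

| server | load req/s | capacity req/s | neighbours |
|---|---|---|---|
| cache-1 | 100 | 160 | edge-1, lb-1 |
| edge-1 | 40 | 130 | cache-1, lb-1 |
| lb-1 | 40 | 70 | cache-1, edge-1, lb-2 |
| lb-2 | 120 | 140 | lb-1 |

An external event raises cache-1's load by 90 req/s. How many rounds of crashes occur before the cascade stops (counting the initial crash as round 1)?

Round 1 — cache-1 at 190 > 160. cache-1 crashes.
  cache-1 sheds 190 req/s to edge-1, lb-1: 95 each.
    edge-1: 40+95 = 135 > 130
    lb-1: 40+95 = 135 > 70
Round 2 — edge-1, lb-1 crash.
  edge-1 sheds 135 req/s: no online neighbours, lost.
  lb-1 sheds 135 req/s to lb-2: 135 each.
    lb-2: 120+135 = 255 > 140
Round 3 — lb-2 crashes.
  lb-2 sheds 255 req/s: no online neighbours, lost.
No further crashes.

3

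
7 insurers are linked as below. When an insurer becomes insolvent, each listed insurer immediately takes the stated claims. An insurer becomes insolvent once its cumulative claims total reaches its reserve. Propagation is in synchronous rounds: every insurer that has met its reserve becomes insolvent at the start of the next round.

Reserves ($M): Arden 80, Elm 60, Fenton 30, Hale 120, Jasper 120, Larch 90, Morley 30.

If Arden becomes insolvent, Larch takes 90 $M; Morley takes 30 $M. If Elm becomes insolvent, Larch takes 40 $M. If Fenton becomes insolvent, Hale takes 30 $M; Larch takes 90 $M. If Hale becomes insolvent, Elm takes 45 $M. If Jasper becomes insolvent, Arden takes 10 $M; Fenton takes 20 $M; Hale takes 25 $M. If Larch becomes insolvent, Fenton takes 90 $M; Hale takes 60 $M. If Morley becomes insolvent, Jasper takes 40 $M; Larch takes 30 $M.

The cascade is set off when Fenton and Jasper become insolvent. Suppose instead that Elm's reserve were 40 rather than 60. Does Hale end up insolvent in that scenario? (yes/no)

With Elm's reserve at 40:
Round 1 — Fenton, Jasper become insolvent (initial).
  Arden: +10 → 10 < 80
  Hale: +30+25 → 55 < 120
  Larch: +90 → 90 ≥ 90
Round 2 — Larch becomes insolvent.
  Hale: +60 → 115 < 120
No further insolvencies.

no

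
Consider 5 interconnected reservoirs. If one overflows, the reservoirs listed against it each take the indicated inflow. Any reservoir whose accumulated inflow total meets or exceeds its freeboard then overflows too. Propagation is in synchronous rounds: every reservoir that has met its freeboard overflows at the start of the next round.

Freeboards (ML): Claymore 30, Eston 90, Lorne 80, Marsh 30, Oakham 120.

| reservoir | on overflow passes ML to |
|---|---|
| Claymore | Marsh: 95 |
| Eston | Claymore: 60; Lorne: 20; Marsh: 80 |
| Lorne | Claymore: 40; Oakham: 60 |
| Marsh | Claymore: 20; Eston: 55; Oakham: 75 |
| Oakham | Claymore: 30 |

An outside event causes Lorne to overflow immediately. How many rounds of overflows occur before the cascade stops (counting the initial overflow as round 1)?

4

Round 1 — Lorne overflows (initial).
  Claymore: +40 → 40 ≥ 30
  Oakham: +60 → 60 < 120
Round 2 — Claymore overflows.
  Marsh: +95 → 95 ≥ 30
Round 3 — Marsh overflows.
  Eston: +55 → 55 < 90
  Oakham: +75 → 135 ≥ 120
Round 4 — Oakham overflows.
No further overflows.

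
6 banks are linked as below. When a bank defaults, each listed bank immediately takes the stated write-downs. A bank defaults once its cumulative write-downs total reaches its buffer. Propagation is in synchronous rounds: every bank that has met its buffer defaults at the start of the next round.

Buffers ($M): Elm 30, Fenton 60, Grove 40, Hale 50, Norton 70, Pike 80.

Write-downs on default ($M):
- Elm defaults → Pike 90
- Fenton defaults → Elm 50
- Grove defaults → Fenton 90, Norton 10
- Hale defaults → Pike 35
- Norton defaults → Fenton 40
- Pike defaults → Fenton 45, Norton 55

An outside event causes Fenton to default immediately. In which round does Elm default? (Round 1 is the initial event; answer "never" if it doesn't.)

2

Round 1 — Fenton defaults (initial).
  Elm: +50 → 50 ≥ 30
Round 2 — Elm defaults.
  Pike: +90 → 90 ≥ 80
Round 3 — Pike defaults.
  Norton: +55 → 55 < 70
No further defaults.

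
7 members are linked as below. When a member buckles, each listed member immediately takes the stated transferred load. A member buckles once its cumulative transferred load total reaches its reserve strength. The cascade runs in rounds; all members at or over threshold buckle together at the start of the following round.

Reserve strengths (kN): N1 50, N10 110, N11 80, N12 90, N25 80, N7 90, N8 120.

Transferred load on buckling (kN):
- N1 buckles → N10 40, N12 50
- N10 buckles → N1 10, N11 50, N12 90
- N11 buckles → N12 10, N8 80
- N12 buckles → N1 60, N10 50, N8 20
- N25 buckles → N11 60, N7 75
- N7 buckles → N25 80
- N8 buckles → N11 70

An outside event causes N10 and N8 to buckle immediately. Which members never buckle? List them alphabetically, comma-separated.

N25, N7

Round 1 — N10, N8 buckle (initial).
  N1: +10 → 10 < 50
  N11: +50+70 → 120 ≥ 80
  N12: +90 → 90 ≥ 90
Round 2 — N11, N12 buckle.
  N1: +60 → 70 ≥ 50
Round 3 — N1 buckles.
No further bucklings.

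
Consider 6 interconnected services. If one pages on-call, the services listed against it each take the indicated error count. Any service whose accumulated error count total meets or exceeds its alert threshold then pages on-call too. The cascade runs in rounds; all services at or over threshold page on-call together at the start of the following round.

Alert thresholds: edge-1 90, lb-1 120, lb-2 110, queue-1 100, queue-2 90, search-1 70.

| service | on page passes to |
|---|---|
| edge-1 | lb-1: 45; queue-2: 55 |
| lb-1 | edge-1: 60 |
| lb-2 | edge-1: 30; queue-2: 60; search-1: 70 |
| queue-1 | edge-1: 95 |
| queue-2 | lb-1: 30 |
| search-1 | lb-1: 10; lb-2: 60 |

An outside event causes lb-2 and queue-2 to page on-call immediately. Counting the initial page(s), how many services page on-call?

3

Round 1 — lb-2, queue-2 page on-call (initial).
  edge-1: +30 → 30 < 90
  lb-1: +30 → 30 < 120
  search-1: +70 → 70 ≥ 70
Round 2 — search-1 pages on-call.
  lb-1: +10 → 40 < 120
No further pages.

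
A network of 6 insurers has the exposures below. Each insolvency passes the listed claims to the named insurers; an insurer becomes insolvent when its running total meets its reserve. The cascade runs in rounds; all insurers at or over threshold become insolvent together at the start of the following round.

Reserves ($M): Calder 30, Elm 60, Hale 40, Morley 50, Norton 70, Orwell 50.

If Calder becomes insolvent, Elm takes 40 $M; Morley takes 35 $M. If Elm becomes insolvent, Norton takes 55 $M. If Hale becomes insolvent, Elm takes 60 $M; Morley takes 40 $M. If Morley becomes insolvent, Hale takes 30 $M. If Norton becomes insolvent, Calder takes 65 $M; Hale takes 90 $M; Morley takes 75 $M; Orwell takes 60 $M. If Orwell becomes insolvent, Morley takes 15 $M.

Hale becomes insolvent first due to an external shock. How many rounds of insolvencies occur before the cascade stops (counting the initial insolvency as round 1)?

Round 1 — Hale becomes insolvent (initial).
  Elm: +60 → 60 ≥ 60
  Morley: +40 → 40 < 50
Round 2 — Elm becomes insolvent.
  Norton: +55 → 55 < 70
No further insolvencies.

2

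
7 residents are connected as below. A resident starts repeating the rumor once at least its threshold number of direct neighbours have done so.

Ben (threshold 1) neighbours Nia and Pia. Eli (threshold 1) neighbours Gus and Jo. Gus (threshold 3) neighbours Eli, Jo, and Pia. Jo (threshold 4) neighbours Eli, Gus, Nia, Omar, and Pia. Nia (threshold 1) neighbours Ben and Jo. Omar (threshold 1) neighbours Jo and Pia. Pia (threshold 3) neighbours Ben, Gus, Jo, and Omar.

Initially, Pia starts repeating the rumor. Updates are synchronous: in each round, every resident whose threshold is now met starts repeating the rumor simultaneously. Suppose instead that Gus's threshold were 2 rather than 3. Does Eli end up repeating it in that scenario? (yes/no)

With Gus's threshold at 2:
Round 1 — Pia starts repeating the rumor (initial).
Round 2 — checking thresholds:
  Ben: 1 of 2 neighbours ≥ 1, starts repeating the rumor.
  Gus: 1 of 3 neighbours < 2, below threshold.
  Jo: 1 of 5 neighbours < 4, below threshold.
  Omar: 1 of 2 neighbours ≥ 1, starts repeating the rumor.
Round 3 — checking thresholds:
  Gus: 1 of 3 neighbours < 2, below threshold.
  Jo: 2 of 5 neighbours < 4, below threshold.
  Nia: 1 of 2 neighbours ≥ 1, starts repeating the rumor.
Round 4 — no new spreads; cascade stops.

no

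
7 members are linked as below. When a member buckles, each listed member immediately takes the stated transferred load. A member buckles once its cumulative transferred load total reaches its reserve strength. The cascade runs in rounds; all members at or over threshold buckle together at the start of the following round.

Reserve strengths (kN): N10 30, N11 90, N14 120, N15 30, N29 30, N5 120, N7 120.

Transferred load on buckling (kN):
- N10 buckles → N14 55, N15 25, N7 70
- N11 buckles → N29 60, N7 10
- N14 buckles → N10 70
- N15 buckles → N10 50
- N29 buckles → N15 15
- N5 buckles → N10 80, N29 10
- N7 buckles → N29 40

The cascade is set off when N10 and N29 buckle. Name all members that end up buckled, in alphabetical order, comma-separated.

N10, N15, N29

Round 1 — N10, N29 buckle (initial).
  N14: +55 → 55 < 120
  N15: +25+15 → 40 ≥ 30
  N7: +70 → 70 < 120
Round 2 — N15 buckles.
No further bucklings.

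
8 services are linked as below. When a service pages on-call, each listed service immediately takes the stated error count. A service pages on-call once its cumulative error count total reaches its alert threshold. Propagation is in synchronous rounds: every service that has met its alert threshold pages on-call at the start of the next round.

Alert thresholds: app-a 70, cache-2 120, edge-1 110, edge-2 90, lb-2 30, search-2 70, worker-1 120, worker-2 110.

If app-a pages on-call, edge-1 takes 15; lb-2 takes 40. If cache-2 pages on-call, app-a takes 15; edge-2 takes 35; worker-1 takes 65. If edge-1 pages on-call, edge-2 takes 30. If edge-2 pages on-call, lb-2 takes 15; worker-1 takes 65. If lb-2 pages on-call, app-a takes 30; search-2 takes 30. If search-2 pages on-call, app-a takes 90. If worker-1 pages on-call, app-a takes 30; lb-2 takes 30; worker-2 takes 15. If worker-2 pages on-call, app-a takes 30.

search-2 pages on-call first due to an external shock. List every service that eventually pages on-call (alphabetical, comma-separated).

app-a, lb-2, search-2

Round 1 — search-2 pages on-call (initial).
  app-a: +90 → 90 ≥ 70
Round 2 — app-a pages on-call.
  edge-1: +15 → 15 < 110
  lb-2: +40 → 40 ≥ 30
Round 3 — lb-2 pages on-call.
No further pages.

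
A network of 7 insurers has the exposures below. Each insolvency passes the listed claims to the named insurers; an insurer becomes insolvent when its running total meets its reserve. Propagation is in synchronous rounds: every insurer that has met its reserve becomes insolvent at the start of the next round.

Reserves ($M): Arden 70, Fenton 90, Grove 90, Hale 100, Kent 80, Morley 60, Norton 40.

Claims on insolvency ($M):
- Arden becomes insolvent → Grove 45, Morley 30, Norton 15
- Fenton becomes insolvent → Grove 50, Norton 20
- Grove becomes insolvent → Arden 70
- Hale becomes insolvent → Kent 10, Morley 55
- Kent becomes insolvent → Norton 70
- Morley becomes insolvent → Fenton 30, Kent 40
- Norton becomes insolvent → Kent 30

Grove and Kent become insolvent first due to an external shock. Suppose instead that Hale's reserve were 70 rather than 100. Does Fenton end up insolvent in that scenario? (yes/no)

With Hale's reserve at 70:
Round 1 — Grove, Kent become insolvent (initial).
  Arden: +70 → 70 ≥ 70
  Norton: +70 → 70 ≥ 40
Round 2 — Arden, Norton become insolvent.
  Morley: +30 → 30 < 60
No further insolvencies.

no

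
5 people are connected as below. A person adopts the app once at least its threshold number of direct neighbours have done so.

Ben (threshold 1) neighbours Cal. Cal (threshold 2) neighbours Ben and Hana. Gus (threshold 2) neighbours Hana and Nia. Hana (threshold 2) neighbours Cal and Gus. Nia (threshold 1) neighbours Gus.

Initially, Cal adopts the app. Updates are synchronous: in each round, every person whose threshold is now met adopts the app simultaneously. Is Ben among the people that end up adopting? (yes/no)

Round 1 — Cal adopts the app (initial).
Round 2 — checking thresholds:
  Ben: 1 of 1 neighbours ≥ 1, adopts the app.
  Hana: 1 of 2 neighbours < 2, holds.
Round 3 — no new adoptions; cascade stops.

yes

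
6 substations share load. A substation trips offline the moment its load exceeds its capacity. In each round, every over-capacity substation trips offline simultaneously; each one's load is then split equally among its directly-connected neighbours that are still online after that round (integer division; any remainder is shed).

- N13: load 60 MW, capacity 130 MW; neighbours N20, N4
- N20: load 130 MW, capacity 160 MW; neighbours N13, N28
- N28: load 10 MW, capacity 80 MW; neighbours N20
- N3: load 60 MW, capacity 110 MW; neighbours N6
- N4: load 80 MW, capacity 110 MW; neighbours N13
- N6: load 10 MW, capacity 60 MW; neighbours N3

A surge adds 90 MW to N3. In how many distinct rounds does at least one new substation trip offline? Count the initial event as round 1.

Round 1 — N3 at 150 > 110. N3 trips offline.
  N3 sheds 150 MW to N6: 150 each.
    N6: 10+150 = 160 > 60
Round 2 — N6 trips offline.
  N6 sheds 160 MW: no online neighbours, lost.
No further trips.

2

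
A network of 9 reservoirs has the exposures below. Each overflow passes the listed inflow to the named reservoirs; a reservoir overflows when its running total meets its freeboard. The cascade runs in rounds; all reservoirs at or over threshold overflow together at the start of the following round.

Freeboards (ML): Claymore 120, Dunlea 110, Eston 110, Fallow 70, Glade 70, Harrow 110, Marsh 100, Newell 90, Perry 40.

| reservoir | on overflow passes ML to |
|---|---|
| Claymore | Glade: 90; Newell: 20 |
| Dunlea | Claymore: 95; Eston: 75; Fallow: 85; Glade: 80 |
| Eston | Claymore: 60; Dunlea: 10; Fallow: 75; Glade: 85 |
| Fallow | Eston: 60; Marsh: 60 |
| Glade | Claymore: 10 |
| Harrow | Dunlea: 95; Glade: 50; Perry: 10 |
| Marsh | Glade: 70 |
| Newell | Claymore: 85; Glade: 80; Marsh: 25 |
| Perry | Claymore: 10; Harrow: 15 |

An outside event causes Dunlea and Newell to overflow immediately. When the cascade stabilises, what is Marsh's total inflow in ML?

85

Round 1 — Dunlea, Newell overflow (initial).
  Claymore: +95+85 → 180 ≥ 120
  Eston: +75 → 75 < 110
  Fallow: +85 → 85 ≥ 70
  Glade: +80+80 → 160 ≥ 70
  Marsh: +25 → 25 < 100
Round 2 — Claymore, Fallow, Glade overflow.
  Eston: +60 → 135 ≥ 110
  Marsh: +60 → 85 < 100
Round 3 — Eston overflows.
No further overflows.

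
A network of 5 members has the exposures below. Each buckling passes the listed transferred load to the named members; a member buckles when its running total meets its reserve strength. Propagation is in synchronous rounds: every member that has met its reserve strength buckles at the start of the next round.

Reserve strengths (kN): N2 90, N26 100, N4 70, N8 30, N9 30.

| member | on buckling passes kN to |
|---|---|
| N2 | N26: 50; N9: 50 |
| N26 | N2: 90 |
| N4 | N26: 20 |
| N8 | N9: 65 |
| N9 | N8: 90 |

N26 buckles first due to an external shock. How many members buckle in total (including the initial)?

Round 1 — N26 buckles (initial).
  N2: +90 → 90 ≥ 90
Round 2 — N2 buckles.
  N9: +50 → 50 ≥ 30
Round 3 — N9 buckles.
  N8: +90 → 90 ≥ 30
Round 4 — N8 buckles.
No further bucklings.

4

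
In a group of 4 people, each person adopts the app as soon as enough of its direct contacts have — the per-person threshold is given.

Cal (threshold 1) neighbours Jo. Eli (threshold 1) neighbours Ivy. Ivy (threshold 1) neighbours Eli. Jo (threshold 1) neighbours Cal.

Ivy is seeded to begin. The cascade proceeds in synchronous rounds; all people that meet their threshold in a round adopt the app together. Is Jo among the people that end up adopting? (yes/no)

Round 1 — Ivy adopts the app (initial).
Round 2 — checking thresholds:
  Eli: 1 of 1 neighbours ≥ 1, adopts the app.
Round 3 — no new adoptions; cascade stops.

no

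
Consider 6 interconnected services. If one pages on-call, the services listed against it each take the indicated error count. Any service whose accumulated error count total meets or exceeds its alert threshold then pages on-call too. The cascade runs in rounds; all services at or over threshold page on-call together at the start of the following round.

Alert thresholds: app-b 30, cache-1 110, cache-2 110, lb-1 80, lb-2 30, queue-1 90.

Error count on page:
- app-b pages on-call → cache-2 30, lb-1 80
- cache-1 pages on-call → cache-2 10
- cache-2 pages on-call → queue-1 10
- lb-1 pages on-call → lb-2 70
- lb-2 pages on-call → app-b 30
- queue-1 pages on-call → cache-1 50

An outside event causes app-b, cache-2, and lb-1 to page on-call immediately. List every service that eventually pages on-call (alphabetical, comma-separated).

Round 1 — app-b, cache-2, lb-1 page on-call (initial).
  lb-2: +70 → 70 ≥ 30
  queue-1: +10 → 10 < 90
Round 2 — lb-2 pages on-call.
No further pages.

app-b, cache-2, lb-1, lb-2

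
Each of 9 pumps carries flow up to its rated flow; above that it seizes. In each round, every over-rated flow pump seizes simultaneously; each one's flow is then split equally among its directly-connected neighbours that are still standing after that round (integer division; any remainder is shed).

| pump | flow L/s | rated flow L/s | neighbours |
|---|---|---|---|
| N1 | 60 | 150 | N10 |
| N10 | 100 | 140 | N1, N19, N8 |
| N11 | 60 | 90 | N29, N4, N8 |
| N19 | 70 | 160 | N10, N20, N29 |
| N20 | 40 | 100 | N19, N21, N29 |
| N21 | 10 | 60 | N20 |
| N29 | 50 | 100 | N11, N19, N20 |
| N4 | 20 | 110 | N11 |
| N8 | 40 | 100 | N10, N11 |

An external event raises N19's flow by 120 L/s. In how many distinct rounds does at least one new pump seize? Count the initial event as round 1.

4

Round 1 — N19 at 190 > 160. N19 seizes.
  N19 sheds 190 L/s to N10, N20, N29: 63 each (1 lost).
    N10: 100+63 = 163 > 140
    N20: 40+63 = 103 > 100
    N29: 50+63 = 113 > 100
Round 2 — N10, N20, N29 seize.
  N10 sheds 163 L/s to N1, N8: 81 each (1 lost).
    N1: 60+81 = 141 ≤ 150
    N8: 40+81 = 121 > 100
  N20 sheds 103 L/s to N21: 103 each.
    N21: 10+103 = 113 > 60
  N29 sheds 113 L/s to N11: 113 each.
    N11: 60+113 = 173 > 90
Round 3 — N11, N21, N8 seize.
  N11 sheds 173 L/s to N4: 173 each.
    N4: 20+173 = 193 > 110
  N21 sheds 113 L/s: no online neighbours, lost.
  N8 sheds 121 L/s: no online neighbours, lost.
Round 4 — N4 seizes.
  N4 sheds 193 L/s: no online neighbours, lost.
No further seizures.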